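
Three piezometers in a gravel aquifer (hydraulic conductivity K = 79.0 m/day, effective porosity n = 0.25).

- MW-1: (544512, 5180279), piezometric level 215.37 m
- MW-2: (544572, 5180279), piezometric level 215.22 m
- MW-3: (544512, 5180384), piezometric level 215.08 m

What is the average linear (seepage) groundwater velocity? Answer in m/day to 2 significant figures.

1.2 m/day

∂h/∂x = (215.22 − 215.37) / (544572 − 544512) = -0.002500
∂h/∂y = (215.08 − 215.37) / (5180384 − 5180279) = -0.002762
|∇h| = √(-0.002500² + -0.002762²) = 0.003725
Seepage velocity v = K·i/n = 79.0 × 0.003725 / 0.25 = 1.177 m/day.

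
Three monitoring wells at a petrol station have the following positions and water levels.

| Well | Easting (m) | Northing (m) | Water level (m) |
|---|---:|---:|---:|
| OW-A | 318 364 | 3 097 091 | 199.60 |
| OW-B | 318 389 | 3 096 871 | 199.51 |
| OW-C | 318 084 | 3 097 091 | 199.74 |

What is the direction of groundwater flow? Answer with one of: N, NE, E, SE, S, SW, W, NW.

SE

Taking OW-A as reference: OW-B−OW-A = (25, -220, -0.09); OW-C−OW-A = (-280, 0, +0.14).
Solve a·Δx + b·Δy = Δh: det = 25·0 − (-280)·(-220) = -61600.
∂h/∂x = [(-0.09)·0 − (+0.14)·(-220)] / -61600 = -0.0005000
∂h/∂y = [25·(+0.14) − (-280)·(-0.09)] / -61600 = +0.0003523
Flow = −∇h = (+0.0005000 east, -0.0003523 north), which points southeast.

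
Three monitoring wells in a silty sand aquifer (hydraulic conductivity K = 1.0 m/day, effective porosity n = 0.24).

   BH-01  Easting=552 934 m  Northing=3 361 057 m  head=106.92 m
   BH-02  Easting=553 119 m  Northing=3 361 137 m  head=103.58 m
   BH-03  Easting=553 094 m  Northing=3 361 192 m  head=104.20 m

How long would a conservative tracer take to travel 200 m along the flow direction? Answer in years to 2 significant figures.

6.8 years

Taking BH-01 as reference: BH-02−BH-01 = (185, 80, -3.34); BH-03−BH-01 = (160, 135, -2.72).
Solve a·Δx + b·Δy = Δh: det = 185·135 − 160·80 = 12175.
∂h/∂x = [(-3.34)·135 − (-2.72)·80] / 12175 = -0.01916
∂h/∂y = [185·(-2.72) − 160·(-3.34)] / 12175 = +0.002563
|∇h| = √(-0.01916² + 0.002563²) = 0.01933
Seepage velocity v = K·i/n = 1.0 × 0.01933 / 0.24 = 0.08054 m/day.
t = 200 / 0.08054 = 2483 days = 6.8 years.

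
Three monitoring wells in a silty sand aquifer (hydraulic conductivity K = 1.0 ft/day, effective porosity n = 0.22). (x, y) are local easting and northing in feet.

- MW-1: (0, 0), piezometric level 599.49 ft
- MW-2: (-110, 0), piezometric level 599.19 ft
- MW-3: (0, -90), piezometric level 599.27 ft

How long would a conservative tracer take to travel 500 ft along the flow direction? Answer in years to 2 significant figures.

82 years

∂h/∂x = (599.19 − 599.49) / (-110 − 0) = +0.002727
∂h/∂y = (599.27 − 599.49) / (-90 − 0) = +0.002444
|∇h| = √(0.002727² + 0.002444²) = 0.003662
Seepage velocity v = K·i/n = 1.0 × 0.003662 / 0.22 = 0.01665 ft/day.
t = 500 / 0.01665 = 3.003e+04 days = 82.2 years.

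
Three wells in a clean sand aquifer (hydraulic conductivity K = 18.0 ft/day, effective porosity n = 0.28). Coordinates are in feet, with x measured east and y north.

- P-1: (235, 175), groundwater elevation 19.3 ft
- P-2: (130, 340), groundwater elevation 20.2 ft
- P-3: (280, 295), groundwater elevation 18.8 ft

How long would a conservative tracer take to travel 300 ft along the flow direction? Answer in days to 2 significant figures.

With h = a·x + b·y + c and P-1 as origin, the differences give:
  (-105)·a + 165·b = +0.9
  45·a + 120·b = -0.5
Eliminate b (×120 and ×165, subtract): -20025·a = 190.50 → a = ∂h/∂x = -0.009513
Back-substitute: b = ∂h/∂y = -0.0005993.
|∇h| = √(-0.009513² + -0.0005993²) = 0.009532
Seepage velocity v = K·i/n = 18.0 × 0.009532 / 0.28 = 0.6128 ft/day.
t = 300 / 0.6128 = 489.6 days.

490 days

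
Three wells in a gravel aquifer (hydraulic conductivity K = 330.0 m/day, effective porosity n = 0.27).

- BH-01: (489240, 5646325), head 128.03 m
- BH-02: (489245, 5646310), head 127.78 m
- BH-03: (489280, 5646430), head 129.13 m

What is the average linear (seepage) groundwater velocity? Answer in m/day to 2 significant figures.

20 m/day

Differences from BH-01: to BH-02 (Δx, Δy, Δh) = (5, -15, -0.25); to BH-03 = (40, 105, +1.10).
Determinant of the coordinate differences = 5·105 − 40·(-15) = 1125.
∂h/∂x = [(-0.25)·105 − (+1.10)·(-15)] / 1125 = -0.008667
∂h/∂y = [5·(+1.10) − 40·(-0.25)] / 1125 = +0.01378
|∇h| = √(-0.008667² + 0.01378²) = 0.01628
Seepage velocity v = K·i/n = 330.0 × 0.01628 / 0.27 = 19.9 m/day.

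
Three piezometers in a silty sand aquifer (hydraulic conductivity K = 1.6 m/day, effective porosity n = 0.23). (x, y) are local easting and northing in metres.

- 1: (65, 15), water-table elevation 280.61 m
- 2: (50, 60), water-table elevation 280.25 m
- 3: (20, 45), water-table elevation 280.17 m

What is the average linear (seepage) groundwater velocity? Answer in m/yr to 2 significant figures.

Differences from 1: to 2 (Δx, Δy, Δh) = (-15, 45, -0.36); to 3 = (-45, 30, -0.44).
Solve a·Δx + b·Δy = Δh: det = (-15)·30 − (-45)·45 = 1575.
∂h/∂x = [(-0.36)·30 − (-0.44)·45] / 1575 = +0.005714
∂h/∂y = [(-15)·(-0.44) − (-45)·(-0.36)] / 1575 = -0.006095
|∇h| = √(0.005714² + -0.006095²) = 0.008355
Seepage velocity v = K·i/n = 1.6 × 0.008355 / 0.23 = 0.05812 m/day = 21.23 m/yr.

21 m/yr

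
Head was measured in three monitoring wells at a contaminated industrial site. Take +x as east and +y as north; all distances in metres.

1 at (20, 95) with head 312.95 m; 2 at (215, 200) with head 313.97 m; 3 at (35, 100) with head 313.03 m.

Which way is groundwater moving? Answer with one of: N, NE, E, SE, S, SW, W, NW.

W

Taking 1 as reference: 2−1 = (195, 105, +1.02); 3−1 = (15, 5, +0.08).
Determinant of the coordinate differences = 195·5 − 15·105 = -600.
∂h/∂x = [(+1.02)·5 − (+0.08)·105] / -600 = +0.005500
∂h/∂y = [195·(+0.08) − 15·(+1.02)] / -600 = -0.0005000
Flow = −∇h = (-0.005500 east, +0.0005000 north), which points west.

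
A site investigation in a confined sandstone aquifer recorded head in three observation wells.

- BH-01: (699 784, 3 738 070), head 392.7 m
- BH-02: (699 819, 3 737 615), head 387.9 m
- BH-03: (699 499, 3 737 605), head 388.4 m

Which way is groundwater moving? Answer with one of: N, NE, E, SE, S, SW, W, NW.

Three-point gradient (reference BH-01): Δ to BH-02 = (35, -455, -4.8), Δ to BH-03 = (-285, -465, -4.3).
∂h/∂x = -0.001888, ∂h/∂y = +0.01040 (det = -145950).
Flow = −∇h = (+0.001888 east, -0.01040 north), which points south.

S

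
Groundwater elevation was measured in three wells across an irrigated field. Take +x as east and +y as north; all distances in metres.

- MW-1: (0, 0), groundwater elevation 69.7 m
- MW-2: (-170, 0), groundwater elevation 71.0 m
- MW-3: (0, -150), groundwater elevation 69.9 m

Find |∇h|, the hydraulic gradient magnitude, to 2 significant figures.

0.0078

∂h/∂x = (71.0 − 69.7) / (-170 − 0) = -0.007647
∂h/∂y = (69.9 − 69.7) / (-150 − 0) = -0.001333
|∇h| = √(-0.007647² + -0.001333²) = 0.007762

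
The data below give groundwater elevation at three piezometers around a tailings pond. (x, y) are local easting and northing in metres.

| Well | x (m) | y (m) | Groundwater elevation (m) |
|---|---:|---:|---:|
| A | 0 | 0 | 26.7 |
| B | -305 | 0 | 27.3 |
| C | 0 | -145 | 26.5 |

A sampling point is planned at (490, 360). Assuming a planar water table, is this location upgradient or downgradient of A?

downgradient

∂h/∂x = (27.3 − 26.7) / (-305 − 0) = -0.001967
∂h/∂y = (26.5 − 26.7) / (-145 − 0) = +0.001379
Head at (490, 360) = 26.7 + (-0.001967)·(490) + (+0.001379)·(360) = 26.23 m.
That is lower than the 26.7 m at A, so the point is downgradient.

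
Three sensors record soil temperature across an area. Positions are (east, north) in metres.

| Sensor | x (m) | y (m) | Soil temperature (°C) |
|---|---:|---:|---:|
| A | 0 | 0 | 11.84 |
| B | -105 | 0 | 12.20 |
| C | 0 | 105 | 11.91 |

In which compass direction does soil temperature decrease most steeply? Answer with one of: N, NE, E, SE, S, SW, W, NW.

∂T/∂x = (12.20 − 11.84) / (-105 − 0) = -0.003429
∂T/∂y = (11.91 − 11.84) / (105 − 0) = +0.0006667
Steepest decrease is along −∇f = (+0.003429 E, -0.0006667 N) → east.

E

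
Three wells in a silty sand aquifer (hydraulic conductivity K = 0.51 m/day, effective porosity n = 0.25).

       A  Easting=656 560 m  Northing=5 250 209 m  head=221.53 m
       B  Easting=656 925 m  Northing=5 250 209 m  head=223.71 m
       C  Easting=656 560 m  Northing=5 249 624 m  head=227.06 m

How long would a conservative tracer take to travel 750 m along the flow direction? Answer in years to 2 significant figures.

∂h/∂x = (223.71 − 221.53) / (656925 − 656560) = +0.005973
∂h/∂y = (227.06 − 221.53) / (5249624 − 5250209) = -0.009453
|∇h| = √(0.005973² + -0.009453²) = 0.01118
Seepage velocity v = K·i/n = 0.51 × 0.01118 / 0.25 = 0.02281 m/day.
t = 750 / 0.02281 = 3.288e+04 days = 90 years.

90 years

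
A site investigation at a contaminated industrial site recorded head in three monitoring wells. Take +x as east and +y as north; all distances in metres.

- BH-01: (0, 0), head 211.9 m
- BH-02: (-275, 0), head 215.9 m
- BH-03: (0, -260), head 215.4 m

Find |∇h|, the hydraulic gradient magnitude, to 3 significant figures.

∂h/∂x = (215.9 − 211.9) / (-275 − 0) = -0.01455
∂h/∂y = (215.4 − 211.9) / (-260 − 0) = -0.01346
|∇h| = √(-0.01455² + -0.01346²) = 0.01982

0.0198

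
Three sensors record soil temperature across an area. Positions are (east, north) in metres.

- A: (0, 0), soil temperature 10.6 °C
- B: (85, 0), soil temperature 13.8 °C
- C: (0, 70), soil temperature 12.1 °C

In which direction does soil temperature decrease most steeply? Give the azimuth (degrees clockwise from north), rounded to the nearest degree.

240°

∂T/∂x = (13.8 − 10.6) / (85 − 0) = +0.03765
∂T/∂y = (12.1 − 10.6) / (70 − 0) = +0.02143
Steepest decrease is along −∇f: components (-0.03765 E, -0.02143 N).
Azimuth = atan2(-0.03765, -0.02143) = 240.4° ≈ 240°.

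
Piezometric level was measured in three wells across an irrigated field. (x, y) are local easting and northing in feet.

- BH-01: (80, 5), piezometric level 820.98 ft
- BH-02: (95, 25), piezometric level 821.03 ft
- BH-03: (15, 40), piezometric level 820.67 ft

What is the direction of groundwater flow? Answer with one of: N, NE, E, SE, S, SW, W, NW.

W

Differences from BH-01: to BH-02 (Δx, Δy, Δh) = (15, 20, +0.05); to BH-03 = (-65, 35, -0.31).
Determinant of the coordinate differences = 15·35 − (-65)·20 = 1825.
∂h/∂x = [(+0.05)·35 − (-0.31)·20] / 1825 = +0.004356
∂h/∂y = [15·(-0.31) − (-65)·(+0.05)] / 1825 = -0.0007671
Flow = −∇h = (-0.004356 east, +0.0007671 north), which points west.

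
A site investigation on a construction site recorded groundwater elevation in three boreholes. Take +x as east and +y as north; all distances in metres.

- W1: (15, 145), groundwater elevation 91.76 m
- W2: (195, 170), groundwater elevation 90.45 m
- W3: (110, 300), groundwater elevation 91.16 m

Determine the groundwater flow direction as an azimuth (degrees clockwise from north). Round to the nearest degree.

095°

Three-point gradient (reference W1): Δ to W2 = (180, 25, -1.31), Δ to W3 = (95, 155, -0.60).
∂h/∂x = -0.007367, ∂h/∂y = +0.0006445 (det = 25525).
Flow direction (−∇h) has components (+0.007367 E, -0.0006445 N).
Azimuth = atan2(E, N) = atan2(+0.007367, -0.0006445) = 95.0° ≈ 095°.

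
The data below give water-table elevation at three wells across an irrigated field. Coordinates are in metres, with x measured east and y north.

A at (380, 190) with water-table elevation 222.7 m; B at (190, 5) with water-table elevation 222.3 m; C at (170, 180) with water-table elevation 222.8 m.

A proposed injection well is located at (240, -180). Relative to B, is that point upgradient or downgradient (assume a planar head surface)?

Differences from A: to B (Δx, Δy, Δh) = (-190, -185, -0.4); to C = (-210, -10, +0.1).
Solve a·Δx + b·Δy = Δh: det = (-190)·(-10) − (-210)·(-185) = -36950.
∂h/∂x = [(-0.4)·(-10) − (+0.1)·(-185)] / -36950 = -0.0006089
∂h/∂y = [(-190)·(+0.1) − (-210)·(-0.4)] / -36950 = +0.002788
Head at (240, -180) = 222.7 + (-0.0006089)·(-140) + (+0.002788)·(-370) = 221.75 m.
That is lower than the 222.3 m at B, so the point is downgradient.

downgradient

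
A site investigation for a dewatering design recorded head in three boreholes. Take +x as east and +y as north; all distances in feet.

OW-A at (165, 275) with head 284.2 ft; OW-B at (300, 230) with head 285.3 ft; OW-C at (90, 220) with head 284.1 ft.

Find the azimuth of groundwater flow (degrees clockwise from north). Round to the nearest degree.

Differences from OW-A: to OW-B (Δx, Δy, Δh) = (135, -45, +1.1); to OW-C = (-75, -55, -0.1).
Determinant of the coordinate differences = 135·(-55) − (-75)·(-45) = -10800.
∂h/∂x = [(+1.1)·(-55) − (-0.1)·(-45)] / -10800 = +0.006019
∂h/∂y = [135·(-0.1) − (-75)·(+1.1)] / -10800 = -0.006389
Flow direction (−∇h) has components (-0.006019 E, +0.006389 N).
Azimuth = atan2(E, N) = atan2(-0.006019, +0.006389) = 316.7° ≈ 317°.

317°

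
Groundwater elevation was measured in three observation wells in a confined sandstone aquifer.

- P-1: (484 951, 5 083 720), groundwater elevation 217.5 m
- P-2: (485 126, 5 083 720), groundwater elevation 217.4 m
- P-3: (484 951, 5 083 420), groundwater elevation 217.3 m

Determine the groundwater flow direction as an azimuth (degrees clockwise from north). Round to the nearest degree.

139°

∂h/∂x = (217.4 − 217.5) / (485126 − 484951) = -0.0005714
∂h/∂y = (217.3 − 217.5) / (5083420 − 5083720) = +0.0006667
Flow direction (−∇h) has components (+0.0005714 E, -0.0006667 N).
Azimuth = atan2(E, N) = atan2(+0.0005714, -0.0006667) = 139.4° ≈ 139°.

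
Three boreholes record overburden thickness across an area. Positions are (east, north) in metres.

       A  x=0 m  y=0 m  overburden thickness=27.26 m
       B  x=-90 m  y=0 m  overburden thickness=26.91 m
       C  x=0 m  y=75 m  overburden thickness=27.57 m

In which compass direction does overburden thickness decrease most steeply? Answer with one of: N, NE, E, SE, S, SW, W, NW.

∂d/∂x = (26.91 − 27.26) / (-90 − 0) = +0.003889
∂d/∂y = (27.57 − 27.26) / (75 − 0) = +0.004133
Steepest decrease is along −∇f = (-0.003889 E, -0.004133 N) → southwest.

SW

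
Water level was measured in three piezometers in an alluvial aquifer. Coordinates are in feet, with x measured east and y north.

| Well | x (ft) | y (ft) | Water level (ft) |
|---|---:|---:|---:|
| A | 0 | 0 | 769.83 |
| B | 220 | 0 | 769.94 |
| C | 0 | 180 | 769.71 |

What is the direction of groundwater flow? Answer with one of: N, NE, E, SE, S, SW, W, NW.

NW

∂h/∂x = (769.94 − 769.83) / (220 − 0) = +0.0005000
∂h/∂y = (769.71 − 769.83) / (180 − 0) = -0.0006667
Flow = −∇h = (-0.0005000 east, +0.0006667 north), which points northwest.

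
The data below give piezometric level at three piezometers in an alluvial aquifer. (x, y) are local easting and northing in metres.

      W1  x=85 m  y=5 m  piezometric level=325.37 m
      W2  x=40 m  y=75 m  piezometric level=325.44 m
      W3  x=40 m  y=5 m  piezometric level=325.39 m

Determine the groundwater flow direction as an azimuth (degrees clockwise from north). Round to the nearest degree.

148°

With h = a·x + b·y + c and W1 as origin, the differences give:
  (-45)·a + 70·b = +0.07
  (-45)·a + 0·b = +0.02
Eliminate b (×0 and ×70, subtract): 3150·a = -1.400 → a = ∂h/∂x = -0.0004444
Back-substitute: b = ∂h/∂y = +0.0007143.
Flow direction (−∇h) has components (+0.0004444 E, -0.0007143 N).
Azimuth = atan2(E, N) = atan2(+0.0004444, -0.0007143) = 148.1° ≈ 148°.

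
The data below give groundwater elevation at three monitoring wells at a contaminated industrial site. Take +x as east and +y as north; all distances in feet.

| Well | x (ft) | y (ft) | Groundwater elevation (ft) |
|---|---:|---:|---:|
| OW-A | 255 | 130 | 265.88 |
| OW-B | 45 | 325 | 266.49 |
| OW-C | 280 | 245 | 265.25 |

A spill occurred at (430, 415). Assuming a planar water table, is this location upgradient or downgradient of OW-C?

downgradient

With h = a·x + b·y + c and OW-A as origin, the differences give:
  (-210)·a + 195·b = +0.61
  25·a + 115·b = -0.63
Eliminate b (×115 and ×195, subtract): -29025·a = 193.000 → a = ∂h/∂x = -0.006649
Back-substitute: b = ∂h/∂y = -0.004033.
Head at (430, 415) = 265.88 + (-0.006649)·(175) + (-0.004033)·(285) = 263.57 ft.
That is lower than the 265.25 ft at OW-C, so the point is downgradient.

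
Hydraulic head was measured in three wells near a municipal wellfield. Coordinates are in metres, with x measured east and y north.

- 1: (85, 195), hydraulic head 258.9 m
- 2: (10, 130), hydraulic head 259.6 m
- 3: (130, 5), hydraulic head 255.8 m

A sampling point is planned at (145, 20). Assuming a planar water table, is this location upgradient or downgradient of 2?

downgradient

Taking 1 as reference: 2−1 = (-75, -65, +0.7); 3−1 = (45, -190, -3.1).
Solve a·Δx + b·Δy = Δh: det = (-75)·(-190) − 45·(-65) = 17175.
∂h/∂x = [(+0.7)·(-190) − (-3.1)·(-65)] / 17175 = -0.01948
∂h/∂y = [(-75)·(-3.1) − 45·(+0.7)] / 17175 = +0.01170
Head at (145, 20) = 258.9 + (-0.01948)·(60) + (+0.01170)·(-175) = 255.68 m.
That is lower than the 259.6 m at 2, so the point is downgradient.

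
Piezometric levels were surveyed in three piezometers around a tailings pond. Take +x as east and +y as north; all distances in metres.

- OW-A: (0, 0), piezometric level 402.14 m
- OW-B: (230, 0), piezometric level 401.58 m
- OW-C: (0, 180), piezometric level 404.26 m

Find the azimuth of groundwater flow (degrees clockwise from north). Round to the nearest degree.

168°

∂h/∂x = (401.58 − 402.14) / (230 − 0) = -0.002435
∂h/∂y = (404.26 − 402.14) / (180 − 0) = +0.01178
Flow direction (−∇h) has components (+0.002435 E, -0.01178 N).
Azimuth = atan2(E, N) = atan2(+0.002435, -0.01178) = 168.3° ≈ 168°.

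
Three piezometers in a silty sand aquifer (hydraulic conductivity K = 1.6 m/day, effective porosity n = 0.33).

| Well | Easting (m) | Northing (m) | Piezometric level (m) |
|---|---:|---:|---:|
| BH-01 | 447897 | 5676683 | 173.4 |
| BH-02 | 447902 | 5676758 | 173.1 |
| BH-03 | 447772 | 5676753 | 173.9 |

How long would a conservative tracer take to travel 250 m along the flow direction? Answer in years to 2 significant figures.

20 years

Three-point gradient (reference BH-01): Δ to BH-02 = (5, 75, -0.3), Δ to BH-03 = (-125, 70, +0.5).
∂h/∂x = -0.006015, ∂h/∂y = -0.003599 (det = 9725).
|∇h| = √(-0.006015² + -0.003599²) = 0.007009
Seepage velocity v = K·i/n = 1.6 × 0.007009 / 0.33 = 0.03398 m/day.
t = 250 / 0.03398 = 7357 days = 20.1 years.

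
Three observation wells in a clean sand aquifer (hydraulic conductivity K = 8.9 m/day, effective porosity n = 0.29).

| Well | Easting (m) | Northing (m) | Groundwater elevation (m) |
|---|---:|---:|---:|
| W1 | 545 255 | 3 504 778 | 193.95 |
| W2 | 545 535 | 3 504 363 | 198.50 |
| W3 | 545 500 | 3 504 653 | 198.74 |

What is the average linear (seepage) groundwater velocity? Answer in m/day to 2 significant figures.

Differences from W1: to W2 (Δx, Δy, Δh) = (280, -415, +4.55); to W3 = (245, -125, +4.79).
Determinant of the coordinate differences = 280·(-125) − 245·(-415) = 66675.
∂h/∂x = [(+4.55)·(-125) − (+4.79)·(-415)] / 66675 = +0.02128
∂h/∂y = [280·(+4.79) − 245·(+4.55)] / 66675 = +0.003396
|∇h| = √(0.02128² + 0.003396²) = 0.02155
Seepage velocity v = K·i/n = 8.9 × 0.02155 / 0.29 = 0.6614 m/day.

0.66 m/day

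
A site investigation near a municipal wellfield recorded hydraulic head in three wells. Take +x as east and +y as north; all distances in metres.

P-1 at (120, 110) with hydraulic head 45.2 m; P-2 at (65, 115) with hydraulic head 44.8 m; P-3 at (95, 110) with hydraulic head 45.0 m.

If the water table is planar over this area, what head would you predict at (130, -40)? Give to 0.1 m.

Taking P-1 as reference: P-2−P-1 = (-55, 5, -0.4); P-3−P-1 = (-25, 0, -0.2).
Determinant of the coordinate differences = (-55)·0 − (-25)·5 = 125.
∂h/∂x = [(-0.4)·0 − (-0.2)·5] / 125 = +0.008000
∂h/∂y = [(-55)·(-0.2) − (-25)·(-0.4)] / 125 = +0.008000
h(130, -40) = 45.2 + (+0.008000)·(10) + (+0.008000)·(-150) = 45.2 +0.080 -1.200 = 44.080 m.

44.1 m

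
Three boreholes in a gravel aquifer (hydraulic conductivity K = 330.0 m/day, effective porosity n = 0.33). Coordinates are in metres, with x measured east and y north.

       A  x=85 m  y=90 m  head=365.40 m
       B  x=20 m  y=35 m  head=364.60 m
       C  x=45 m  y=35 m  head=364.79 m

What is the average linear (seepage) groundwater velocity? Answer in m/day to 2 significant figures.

With h = a·x + b·y + c and A as origin, the differences give:
  (-65)·a + (-55)·b = -0.80
  (-40)·a + (-55)·b = -0.61
Eliminate b (×(-55) and ×(-55), subtract): 1375·a = 10.450 → a = ∂h/∂x = +0.007600
Back-substitute: b = ∂h/∂y = +0.005564.
|∇h| = √(0.007600² + 0.005564²) = 0.009419
Seepage velocity v = K·i/n = 330.0 × 0.009419 / 0.33 = 9.419 m/day.

9.4 m/day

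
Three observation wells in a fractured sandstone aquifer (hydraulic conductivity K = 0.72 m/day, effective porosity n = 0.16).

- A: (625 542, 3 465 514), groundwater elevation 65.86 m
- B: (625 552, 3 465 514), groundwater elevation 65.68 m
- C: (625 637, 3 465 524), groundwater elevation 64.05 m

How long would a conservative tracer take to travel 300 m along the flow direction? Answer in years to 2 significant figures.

Differences from A: to B (Δx, Δy, Δh) = (10, 0, -0.18); to C = (95, 10, -1.81).
Determinant of the coordinate differences = 10·10 − 95·0 = 100.
∂h/∂x = [(-0.18)·10 − (-1.81)·0] / 100 = -0.01800
∂h/∂y = [10·(-1.81) − 95·(-0.18)] / 100 = -0.01000
|∇h| = √(-0.01800² + -0.01000²) = 0.02059
Seepage velocity v = K·i/n = 0.72 × 0.02059 / 0.16 = 0.09265 m/day.
t = 300 / 0.09265 = 3238 days = 8.87 years.

8.9 years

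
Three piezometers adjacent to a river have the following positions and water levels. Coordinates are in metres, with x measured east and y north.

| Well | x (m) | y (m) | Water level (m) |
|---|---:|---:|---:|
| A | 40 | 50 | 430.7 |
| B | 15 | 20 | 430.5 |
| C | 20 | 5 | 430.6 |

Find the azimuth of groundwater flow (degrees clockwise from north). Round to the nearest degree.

Three-point gradient (reference A): Δ to B = (-25, -30, -0.2), Δ to C = (-20, -45, -0.1).
∂h/∂x = +0.01143, ∂h/∂y = -0.002857 (det = 525).
Flow direction (−∇h) has components (-0.01143 E, +0.002857 N).
Azimuth = atan2(E, N) = atan2(-0.01143, +0.002857) = 284.0° ≈ 284°.

284°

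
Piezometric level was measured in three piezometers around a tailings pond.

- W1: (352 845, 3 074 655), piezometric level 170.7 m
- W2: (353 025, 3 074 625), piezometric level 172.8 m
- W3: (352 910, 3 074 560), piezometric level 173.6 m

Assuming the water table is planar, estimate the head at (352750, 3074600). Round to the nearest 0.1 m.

Differences from W1: to W2 (Δx, Δy, Δh) = (180, -30, +2.1); to W3 = (65, -95, +2.9).
Solve a·Δx + b·Δy = Δh: det = 180·(-95) − 65·(-30) = -15150.
∂h/∂x = [(+2.1)·(-95) − (+2.9)·(-30)] / -15150 = +0.007426
∂h/∂y = [180·(+2.9) − 65·(+2.1)] / -15150 = -0.02545
h(352750, 3074600) = 170.7 + (+0.007426)·(-95) + (-0.02545)·(-55) = 170.7 -0.705 +1.400 = 171.394 m.

171.4 m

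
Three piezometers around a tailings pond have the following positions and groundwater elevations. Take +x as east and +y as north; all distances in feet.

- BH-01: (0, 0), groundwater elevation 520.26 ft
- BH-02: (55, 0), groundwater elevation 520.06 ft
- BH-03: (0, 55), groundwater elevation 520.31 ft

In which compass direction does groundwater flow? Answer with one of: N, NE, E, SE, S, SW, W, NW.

E

∂h/∂x = (520.06 − 520.26) / (55 − 0) = -0.003636
∂h/∂y = (520.31 − 520.26) / (55 − 0) = +0.0009091
Flow = −∇h = (+0.003636 east, -0.0009091 north), which points east.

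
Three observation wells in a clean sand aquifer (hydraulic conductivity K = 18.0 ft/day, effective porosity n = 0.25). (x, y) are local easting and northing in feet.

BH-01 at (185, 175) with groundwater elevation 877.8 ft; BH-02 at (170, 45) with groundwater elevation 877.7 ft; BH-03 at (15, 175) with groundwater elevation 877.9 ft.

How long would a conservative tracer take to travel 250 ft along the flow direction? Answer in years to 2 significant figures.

With h = a·x + b·y + c and BH-01 as origin, the differences give:
  (-15)·a + (-130)·b = -0.1
  (-170)·a + 0·b = +0.1
Eliminate b (×0 and ×(-130), subtract): -22100·a = 13.00 → a = ∂h/∂x = -0.0005882
Back-substitute: b = ∂h/∂y = +0.0008371.
|∇h| = √(-0.0005882² + 0.0008371²) = 0.001023
Seepage velocity v = K·i/n = 18.0 × 0.001023 / 0.25 = 0.07366 ft/day.
t = 250 / 0.07366 = 3394 days = 9.29 years.

9.3 years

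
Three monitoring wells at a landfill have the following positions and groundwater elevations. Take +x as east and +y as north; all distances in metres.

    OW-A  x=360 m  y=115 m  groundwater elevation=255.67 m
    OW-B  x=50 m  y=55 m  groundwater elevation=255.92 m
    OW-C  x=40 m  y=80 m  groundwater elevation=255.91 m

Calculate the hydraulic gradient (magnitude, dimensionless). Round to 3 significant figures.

0.000953

Differences from OW-A: to OW-B (Δx, Δy, Δh) = (-310, -60, +0.25); to OW-C = (-320, -35, +0.24).
Solve a·Δx + b·Δy = Δh: det = (-310)·(-35) − (-320)·(-60) = -8350.
∂h/∂x = [(+0.25)·(-35) − (+0.24)·(-60)] / -8350 = -0.0006766
∂h/∂y = [(-310)·(+0.24) − (-320)·(+0.25)] / -8350 = -0.0006707
|∇h| = √(-0.0006766² + -0.0006707²) = 0.0009527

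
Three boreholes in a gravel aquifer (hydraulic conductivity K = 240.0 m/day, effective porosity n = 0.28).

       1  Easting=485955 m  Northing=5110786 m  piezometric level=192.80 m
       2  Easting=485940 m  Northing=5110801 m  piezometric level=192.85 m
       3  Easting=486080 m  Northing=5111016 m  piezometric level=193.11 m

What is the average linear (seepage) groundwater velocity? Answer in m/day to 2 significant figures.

2.1 m/day

Differences from 1: to 2 (Δx, Δy, Δh) = (-15, 15, +0.05); to 3 = (125, 230, +0.31).
Determinant of the coordinate differences = (-15)·230 − 125·15 = -5325.
∂h/∂x = [(+0.05)·230 − (+0.31)·15] / -5325 = -0.001286
∂h/∂y = [(-15)·(+0.31) − 125·(+0.05)] / -5325 = +0.002047
|∇h| = √(-0.001286² + 0.002047²) = 0.002417
Seepage velocity v = K·i/n = 240.0 × 0.002417 / 0.28 = 2.072 m/day.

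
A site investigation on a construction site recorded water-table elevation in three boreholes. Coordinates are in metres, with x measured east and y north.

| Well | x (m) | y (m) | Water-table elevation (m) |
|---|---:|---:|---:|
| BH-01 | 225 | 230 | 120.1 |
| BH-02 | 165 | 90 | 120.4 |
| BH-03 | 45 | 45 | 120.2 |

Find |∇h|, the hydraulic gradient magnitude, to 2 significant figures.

0.0045

With h = a·x + b·y + c and BH-01 as origin, the differences give:
  (-60)·a + (-140)·b = +0.3
  (-180)·a + (-185)·b = +0.1
Eliminate b (×(-185) and ×(-140), subtract): -14100·a = -41.50 → a = ∂h/∂x = +0.002943
Back-substitute: b = ∂h/∂y = -0.003404.
|∇h| = √(0.002943² + -0.003404²) = 0.0045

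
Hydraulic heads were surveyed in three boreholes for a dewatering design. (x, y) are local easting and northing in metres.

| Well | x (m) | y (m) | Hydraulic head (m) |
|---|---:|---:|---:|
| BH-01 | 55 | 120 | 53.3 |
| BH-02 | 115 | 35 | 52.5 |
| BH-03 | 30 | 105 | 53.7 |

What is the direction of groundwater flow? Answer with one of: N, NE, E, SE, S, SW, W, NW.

With h = a·x + b·y + c and BH-01 as origin, the differences give:
  60·a + (-85)·b = -0.8
  (-25)·a + (-15)·b = +0.4
Eliminate b (×(-15) and ×(-85), subtract): -3025·a = 46.00 → a = ∂h/∂x = -0.01521
Back-substitute: b = ∂h/∂y = -0.001322.
Flow = −∇h = (+0.01521 east, +0.001322 north), which points east.

E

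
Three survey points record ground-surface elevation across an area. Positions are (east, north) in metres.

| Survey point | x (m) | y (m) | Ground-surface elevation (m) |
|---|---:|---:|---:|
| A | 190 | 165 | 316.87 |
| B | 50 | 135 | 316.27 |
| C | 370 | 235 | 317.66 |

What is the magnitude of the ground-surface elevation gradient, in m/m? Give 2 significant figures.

0.0042 m/m

With z = a·x + b·y + c and A as origin, the differences give:
  (-140)·a + (-30)·b = -0.60
  180·a + 70·b = +0.79
Eliminate b (×70 and ×(-30), subtract): -4400·a = -18.300 → a = ∂z/∂x = +0.004159
Back-substitute: b = ∂z/∂y = +0.0005909.
|∇f| = √(0.004159² + 0.0005909²) = 0.004201 m/m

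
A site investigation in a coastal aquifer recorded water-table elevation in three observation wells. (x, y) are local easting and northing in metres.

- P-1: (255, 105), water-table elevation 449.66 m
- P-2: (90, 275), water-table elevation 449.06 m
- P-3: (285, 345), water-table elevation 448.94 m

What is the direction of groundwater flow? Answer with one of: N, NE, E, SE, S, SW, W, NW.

Three-point gradient (reference P-1): Δ to P-2 = (-165, 170, -0.60), Δ to P-3 = (30, 240, -0.72).
∂h/∂x = +0.0004832, ∂h/∂y = -0.003060 (det = -44700).
Flow = −∇h = (-0.0004832 east, +0.003060 north), which points north.

N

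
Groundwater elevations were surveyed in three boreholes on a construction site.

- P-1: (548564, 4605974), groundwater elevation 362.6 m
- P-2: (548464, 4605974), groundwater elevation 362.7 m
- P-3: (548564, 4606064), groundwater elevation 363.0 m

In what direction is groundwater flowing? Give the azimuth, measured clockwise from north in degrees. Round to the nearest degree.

∂h/∂x = (362.7 − 362.6) / (548464 − 548564) = -0.0010000
∂h/∂y = (363.0 − 362.6) / (4606064 − 4605974) = +0.004444
Flow direction (−∇h) has components (+0.0010000 E, -0.004444 N).
Azimuth = atan2(E, N) = atan2(+0.0010000, -0.004444) = 167.3° ≈ 167°.

167°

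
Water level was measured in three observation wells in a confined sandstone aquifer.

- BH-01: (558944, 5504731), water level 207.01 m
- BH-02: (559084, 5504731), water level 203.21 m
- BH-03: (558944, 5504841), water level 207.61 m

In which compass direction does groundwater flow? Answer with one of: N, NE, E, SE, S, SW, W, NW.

E

∂h/∂x = (203.21 − 207.01) / (559084 − 558944) = -0.02714
∂h/∂y = (207.61 − 207.01) / (5504841 − 5504731) = +0.005455
Flow = −∇h = (+0.02714 east, -0.005455 north), which points east.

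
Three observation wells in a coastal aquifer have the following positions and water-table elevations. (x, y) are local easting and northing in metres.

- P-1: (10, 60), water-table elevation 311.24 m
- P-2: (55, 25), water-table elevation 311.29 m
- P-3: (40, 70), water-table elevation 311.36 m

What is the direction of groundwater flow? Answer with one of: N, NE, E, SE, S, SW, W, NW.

SW

With h = a·x + b·y + c and P-1 as origin, the differences give:
  45·a + (-35)·b = +0.05
  30·a + 10·b = +0.12
Eliminate b (×10 and ×(-35), subtract): 1500·a = 4.700 → a = ∂h/∂x = +0.003133
Back-substitute: b = ∂h/∂y = +0.002600.
Flow = −∇h = (-0.003133 east, -0.002600 north), which points southwest.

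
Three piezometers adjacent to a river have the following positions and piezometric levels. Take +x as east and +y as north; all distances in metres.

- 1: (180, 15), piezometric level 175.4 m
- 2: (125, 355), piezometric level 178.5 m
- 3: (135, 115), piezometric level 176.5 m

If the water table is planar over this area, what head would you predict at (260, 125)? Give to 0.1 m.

175.8 m

With h = a·x + b·y + c and 1 as origin, the differences give:
  (-55)·a + 340·b = +3.1
  (-45)·a + 100·b = +1.1
Eliminate b (×100 and ×340, subtract): 9800·a = -64.00 → a = ∂h/∂x = -0.006531
Back-substitute: b = ∂h/∂y = +0.008061.
h(260, 125) = 175.4 + (-0.006531)·(80) + (+0.008061)·(110) = 175.4 -0.522 +0.887 = 175.764 m.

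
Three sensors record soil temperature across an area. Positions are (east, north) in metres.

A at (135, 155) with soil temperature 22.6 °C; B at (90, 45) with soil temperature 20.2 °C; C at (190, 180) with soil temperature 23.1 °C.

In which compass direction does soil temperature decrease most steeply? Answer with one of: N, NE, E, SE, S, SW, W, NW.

With T = a·x + b·y + c and A as origin, the differences give:
  (-45)·a + (-110)·b = -2.4
  55·a + 25·b = +0.5
Eliminate b (×25 and ×(-110), subtract): 4925·a = -5.00 → a = ∂T/∂x = -0.001015
Back-substitute: b = ∂T/∂y = +0.02223.
Steepest decrease is along −∇f = (+0.001015 E, -0.02223 N) → south.

S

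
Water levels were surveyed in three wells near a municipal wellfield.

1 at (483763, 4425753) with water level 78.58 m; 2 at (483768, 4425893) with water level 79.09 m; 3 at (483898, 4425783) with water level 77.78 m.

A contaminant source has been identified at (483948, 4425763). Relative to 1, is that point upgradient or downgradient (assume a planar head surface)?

downgradient

With h = a·x + b·y + c and 1 as origin, the differences give:
  5·a + 140·b = +0.51
  135·a + 30·b = -0.80
Eliminate b (×30 and ×140, subtract): -18750·a = 127.300 → a = ∂h/∂x = -0.006789
Back-substitute: b = ∂h/∂y = +0.003885.
Head at (483948, 4425763) = 78.58 + (-0.006789)·(185) + (+0.003885)·(10) = 77.36 m.
That is lower than the 78.58 m at 1, so the point is downgradient.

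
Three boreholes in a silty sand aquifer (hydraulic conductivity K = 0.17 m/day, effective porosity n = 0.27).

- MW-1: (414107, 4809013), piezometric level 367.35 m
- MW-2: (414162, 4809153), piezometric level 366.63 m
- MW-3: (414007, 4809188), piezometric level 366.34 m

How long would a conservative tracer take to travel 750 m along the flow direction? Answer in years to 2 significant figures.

600 years

With h = a·x + b·y + c and MW-1 as origin, the differences give:
  55·a + 140·b = -0.72
  (-100)·a + 175·b = -1.01
Eliminate b (×175 and ×140, subtract): 23625·a = 15.400 → a = ∂h/∂x = +0.0006519
Back-substitute: b = ∂h/∂y = -0.005399.
|∇h| = √(0.0006519² + -0.005399²) = 0.005438
Seepage velocity v = K·i/n = 0.17 × 0.005438 / 0.27 = 0.003424 m/day.
t = 750 / 0.003424 = 2.19e+05 days = 600 years.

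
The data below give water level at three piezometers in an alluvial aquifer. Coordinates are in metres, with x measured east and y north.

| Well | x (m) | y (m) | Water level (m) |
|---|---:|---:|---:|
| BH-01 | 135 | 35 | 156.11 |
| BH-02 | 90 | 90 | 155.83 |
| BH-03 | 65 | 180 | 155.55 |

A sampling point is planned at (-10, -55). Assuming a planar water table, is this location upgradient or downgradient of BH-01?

downgradient

Three-point gradient (reference BH-01): Δ to BH-02 = (-45, 55, -0.28), Δ to BH-03 = (-70, 145, -0.56).
∂h/∂x = +0.003664, ∂h/∂y = -0.002093 (det = -2675).
Head at (-10, -55) = 156.11 + (+0.003664)·(-145) + (-0.002093)·(-90) = 155.77 m.
That is lower than the 156.11 m at BH-01, so the point is downgradient.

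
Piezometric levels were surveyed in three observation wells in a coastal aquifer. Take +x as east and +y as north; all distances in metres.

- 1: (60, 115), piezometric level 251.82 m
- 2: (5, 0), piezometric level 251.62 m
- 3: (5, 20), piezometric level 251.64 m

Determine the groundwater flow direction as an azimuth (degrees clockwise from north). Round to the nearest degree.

Differences from 1: to 2 (Δx, Δy, Δh) = (-55, -115, -0.20); to 3 = (-55, -95, -0.18).
Solve a·Δx + b·Δy = Δh: det = (-55)·(-95) − (-55)·(-115) = -1100.
∂h/∂x = [(-0.20)·(-95) − (-0.18)·(-115)] / -1100 = +0.001545
∂h/∂y = [(-55)·(-0.18) − (-55)·(-0.20)] / -1100 = +0.0010000
Flow direction (−∇h) has components (-0.001545 E, -0.0010000 N).
Azimuth = atan2(E, N) = atan2(-0.001545, -0.0010000) = 237.1° ≈ 237°.

237°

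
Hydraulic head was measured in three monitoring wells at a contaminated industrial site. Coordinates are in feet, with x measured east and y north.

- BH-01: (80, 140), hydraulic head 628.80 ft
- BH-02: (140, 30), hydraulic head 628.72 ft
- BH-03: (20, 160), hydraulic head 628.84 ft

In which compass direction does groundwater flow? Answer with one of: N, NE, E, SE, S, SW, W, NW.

Differences from BH-01: to BH-02 (Δx, Δy, Δh) = (60, -110, -0.08); to BH-03 = (-60, 20, +0.04).
Determinant of the coordinate differences = 60·20 − (-60)·(-110) = -5400.
∂h/∂x = [(-0.08)·20 − (+0.04)·(-110)] / -5400 = -0.0005185
∂h/∂y = [60·(+0.04) − (-60)·(-0.08)] / -5400 = +0.0004444
Flow = −∇h = (+0.0005185 east, -0.0004444 north), which points southeast.

SE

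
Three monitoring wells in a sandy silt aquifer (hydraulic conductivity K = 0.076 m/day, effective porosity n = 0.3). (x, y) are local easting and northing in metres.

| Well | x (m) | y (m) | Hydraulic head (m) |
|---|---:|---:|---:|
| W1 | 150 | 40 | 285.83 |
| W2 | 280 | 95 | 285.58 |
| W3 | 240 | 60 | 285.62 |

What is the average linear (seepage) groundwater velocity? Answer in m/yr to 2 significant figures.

With h = a·x + b·y + c and W1 as origin, the differences give:
  130·a + 55·b = -0.25
  90·a + 20·b = -0.21
Eliminate b (×20 and ×55, subtract): -2350·a = 6.550 → a = ∂h/∂x = -0.002787
Back-substitute: b = ∂h/∂y = +0.002043.
|∇h| = √(-0.002787² + 0.002043²) = 0.003456
Seepage velocity v = K·i/n = 0.076 × 0.003456 / 0.3 = 0.0008755 m/day = 0.3198 m/yr.

0.32 m/yr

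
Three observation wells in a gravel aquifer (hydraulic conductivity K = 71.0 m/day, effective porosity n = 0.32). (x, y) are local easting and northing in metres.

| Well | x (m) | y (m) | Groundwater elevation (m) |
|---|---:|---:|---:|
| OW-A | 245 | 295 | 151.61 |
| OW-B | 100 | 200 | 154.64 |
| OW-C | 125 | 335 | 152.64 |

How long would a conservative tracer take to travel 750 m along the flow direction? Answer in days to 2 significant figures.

With h = a·x + b·y + c and OW-A as origin, the differences give:
  (-145)·a + (-95)·b = +3.03
  (-120)·a + 40·b = +1.03
Eliminate b (×40 and ×(-95), subtract): -17200·a = 219.050 → a = ∂h/∂x = -0.01274
Back-substitute: b = ∂h/∂y = -0.01246.
|∇h| = √(-0.01274² + -0.01246²) = 0.01782
Seepage velocity v = K·i/n = 71.0 × 0.01782 / 0.32 = 3.954 m/day.
t = 750 / 3.954 = 189.7 days.

190 days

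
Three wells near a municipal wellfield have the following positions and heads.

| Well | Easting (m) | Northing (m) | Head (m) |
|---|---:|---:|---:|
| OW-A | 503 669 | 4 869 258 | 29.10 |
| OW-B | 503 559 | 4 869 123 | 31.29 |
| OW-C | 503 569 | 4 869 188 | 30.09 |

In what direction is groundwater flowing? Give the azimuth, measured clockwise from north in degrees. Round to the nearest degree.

Three-point gradient (reference OW-A): Δ to OW-B = (-110, -135, +2.19), Δ to OW-C = (-100, -70, +0.99).
∂h/∂x = +0.003388, ∂h/∂y = -0.01898 (det = -5800).
Flow direction (−∇h) has components (-0.003388 E, +0.01898 N).
Azimuth = atan2(E, N) = atan2(-0.003388, +0.01898) = 349.9° ≈ 350°.

350°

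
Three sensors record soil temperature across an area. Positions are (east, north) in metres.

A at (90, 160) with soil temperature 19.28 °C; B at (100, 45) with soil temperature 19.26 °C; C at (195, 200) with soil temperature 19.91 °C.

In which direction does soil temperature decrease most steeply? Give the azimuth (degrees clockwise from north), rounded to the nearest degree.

With T = a·x + b·y + c and A as origin, the differences give:
  10·a + (-115)·b = -0.02
  105·a + 40·b = +0.63
Eliminate b (×40 and ×(-115), subtract): 12475·a = 71.650 → a = ∂T/∂x = +0.005743
Back-substitute: b = ∂T/∂y = +0.0006733.
Steepest decrease is along −∇f: components (-0.005743 E, -0.0006733 N).
Azimuth = atan2(-0.005743, -0.0006733) = 263.3° ≈ 263°.

263°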